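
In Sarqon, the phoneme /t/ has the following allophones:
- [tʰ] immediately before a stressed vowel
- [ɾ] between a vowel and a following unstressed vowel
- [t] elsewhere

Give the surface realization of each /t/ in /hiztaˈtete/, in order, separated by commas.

[t], [tʰ], [ɾ]

Occurrence 1 (position 4): no conditioning environment matches → elsewhere allophone [t].
Occurrence 2 (position 6): immediately before a stressed vowel → [tʰ].
Occurrence 3 (position 8): between a vowel and an unstressed vowel → [ɾ].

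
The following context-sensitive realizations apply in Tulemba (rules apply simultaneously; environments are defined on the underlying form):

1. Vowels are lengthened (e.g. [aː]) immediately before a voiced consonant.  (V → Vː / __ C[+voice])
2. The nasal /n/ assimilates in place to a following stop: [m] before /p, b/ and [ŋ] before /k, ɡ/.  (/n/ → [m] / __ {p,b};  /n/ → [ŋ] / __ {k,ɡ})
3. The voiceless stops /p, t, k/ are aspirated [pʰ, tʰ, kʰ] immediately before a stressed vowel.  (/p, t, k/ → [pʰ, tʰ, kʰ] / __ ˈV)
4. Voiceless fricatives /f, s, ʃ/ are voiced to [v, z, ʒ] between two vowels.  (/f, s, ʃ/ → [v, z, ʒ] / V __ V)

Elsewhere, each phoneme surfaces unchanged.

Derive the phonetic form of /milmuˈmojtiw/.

/m/ (word-initial): no rule targets it → [m].
Rule 1 applies to /i/ (between /m/ and /l/: before a voiced consonant) → [iː].
/l/ (between /i/ and /m/) is unaffected → [l].
/m/ stays [m].
/u/ meets the environment for rule 1 (before a voiced consonant) → [uː].
/m/ stays [m].
Rule 1 applies to /o/ (between /m/ and /j/: before a voiced consonant) → [oː].
/j/ (between /o/ and /t/): no rule targets it → [j].
/t/ (between /j/ and /i/): rule 3 targets it, but not immediately before a stressed vowel → unchanged [t].
/i/ (between /t/ and /w/) occurs before a voiced consonant → [iː] by rule 1.
/w/ — not in any rule's target class → [w].

[miːlmuːˈmoːjtiːw]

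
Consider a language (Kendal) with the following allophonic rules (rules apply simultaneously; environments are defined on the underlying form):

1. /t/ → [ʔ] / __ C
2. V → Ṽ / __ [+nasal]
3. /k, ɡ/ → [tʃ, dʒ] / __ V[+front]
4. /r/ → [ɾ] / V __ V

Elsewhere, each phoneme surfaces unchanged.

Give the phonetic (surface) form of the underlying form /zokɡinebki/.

/z/ (word-initial) is unaffected → [z].
/o/ (between /z/ and /k/) is in the target of rule 2 but the environment (before a nasal consonant) is not met → [o].
/k/ (between /o/ and /ɡ/) is in the target of rule 3 but the environment (before a front vowel) is not met → [k].
/ɡ/ — between /k/ and /i/, before a front vowel — surfaces as [dʒ] (rule 3).
/i/ (between /ɡ/ and /n/) occurs before a nasal consonant → [ĩ] by rule 2.
/n/ stays [n].
/e/ (between /n/ and /b/): rule 2 targets it, but not before a nasal consonant → unchanged [e].
/b/ stays [b].
Rule 3 applies to /k/ (between /b/ and /i/: before a front vowel) → [tʃ].
/i/ (word-final) is in the target of rule 2 but the environment (before a nasal consonant) is not met → [i].

[zokdʒĩnebtʃi]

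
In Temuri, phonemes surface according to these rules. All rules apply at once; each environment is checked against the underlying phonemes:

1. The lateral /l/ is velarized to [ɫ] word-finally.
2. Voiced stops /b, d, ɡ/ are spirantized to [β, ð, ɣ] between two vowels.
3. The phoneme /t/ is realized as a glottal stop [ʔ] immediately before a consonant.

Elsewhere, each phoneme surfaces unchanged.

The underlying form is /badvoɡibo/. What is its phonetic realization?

[badvoɣiβo]

/b/ — word-initial; rule 2 does not apply here → [b].
/d/ (between /a/ and /v/) fails the environment for rule 2, so it stays [d].
Rule 2 applies to /ɡ/ (between /o/ and /i/: between two vowels) → [ɣ].
/b/ (between /i/ and /o/) occurs between two vowels → [β] by rule 2.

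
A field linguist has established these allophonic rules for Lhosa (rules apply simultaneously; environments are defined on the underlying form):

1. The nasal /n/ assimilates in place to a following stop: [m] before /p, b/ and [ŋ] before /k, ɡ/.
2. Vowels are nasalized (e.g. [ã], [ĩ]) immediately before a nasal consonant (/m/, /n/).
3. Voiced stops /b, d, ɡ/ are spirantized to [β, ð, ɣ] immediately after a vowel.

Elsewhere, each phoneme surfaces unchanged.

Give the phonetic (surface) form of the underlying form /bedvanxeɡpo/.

/b/ (word-initial): rule 3 targets it, but not immediately after a vowel → unchanged [b].
/e/ (between /b/ and /d/): rule 2 targets it, but not before a nasal consonant → unchanged [e].
/d/ (between /e/ and /v/): immediately after a vowel, so rule 3 applies → [ð].
/v/ (between /d/ and /a/) is unaffected → [v].
/a/ meets the environment for rule 2 (before a nasal consonant) → [ã].
/n/ (between /a/ and /x/) is in the target of rule 1 but the environment (before a labial or velar stop) is not met → [n].
/x/ (between /n/ and /e/) is unaffected → [x].
/e/ (between /x/ and /ɡ/) fails the environment for rule 2, so it stays [e].
Rule 3 applies to /ɡ/ (between /e/ and /p/: immediately after a vowel) → [ɣ].
/p/ — not in any rule's target class → [p].
/o/ — word-final; rule 2 does not apply here → [o].

[beðvãnxeɣpo]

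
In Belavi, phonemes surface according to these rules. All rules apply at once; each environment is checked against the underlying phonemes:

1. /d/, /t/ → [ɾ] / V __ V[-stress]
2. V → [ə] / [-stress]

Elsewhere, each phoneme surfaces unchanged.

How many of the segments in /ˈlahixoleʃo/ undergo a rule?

Segments that undergo a rule: /i/ → [ə] (rule 2); /o/ → [ə] (rule 2); /e/ → [ə] (rule 2); /o/ → [ə] (rule 2).
All other segments surface unchanged.

4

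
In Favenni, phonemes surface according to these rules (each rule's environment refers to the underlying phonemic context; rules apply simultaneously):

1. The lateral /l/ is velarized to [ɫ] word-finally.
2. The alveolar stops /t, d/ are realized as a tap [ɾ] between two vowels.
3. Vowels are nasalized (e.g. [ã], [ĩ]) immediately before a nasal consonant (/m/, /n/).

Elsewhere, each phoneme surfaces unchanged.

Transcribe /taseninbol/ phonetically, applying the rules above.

[tasẽnĩnboɫ]

/t/ (word-initial) fails the environment for rule 2, so it stays [t].
/a/ — between /t/ and /s/; rule 3 does not apply here → [a].
/s/ — not in any rule's target class → [s].
/e/ (between /s/ and /n/): before a nasal consonant, so rule 3 applies → [ẽ].
/n/ (between /e/ and /i/): no rule targets it → [n].
/i/ — between /n/ and /n/, before a nasal consonant — surfaces as [ĩ] (rule 3).
/n/ — not in any rule's target class → [n].
/b/ (between /n/ and /o/) is unaffected → [b].
/o/ (between /b/ and /l/) is in the target of rule 3 but the environment (before a nasal consonant) is not met → [o].
Rule 1 applies to /l/ (word-final: word-finally) → [ɫ].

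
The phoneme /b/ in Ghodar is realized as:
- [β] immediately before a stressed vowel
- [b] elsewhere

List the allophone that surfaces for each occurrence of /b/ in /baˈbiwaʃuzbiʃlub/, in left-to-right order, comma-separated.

Occurrence 1 (position 1): no conditioning environment matches → elsewhere allophone [b].
Occurrence 2 (position 3): immediately before a stressed vowel → [β].
Occurrence 3 (position 10): no conditioning environment matches → elsewhere allophone [b].
Occurrence 4 (position 15): no conditioning environment matches → elsewhere allophone [b].

[b], [β], [b], [b]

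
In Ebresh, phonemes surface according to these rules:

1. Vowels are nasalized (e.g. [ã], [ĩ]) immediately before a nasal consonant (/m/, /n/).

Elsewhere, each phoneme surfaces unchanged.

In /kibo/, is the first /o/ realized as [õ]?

No

/o/ (word-final) fails the environment for rule 1, so it stays [o].
The actual realization is [o], not [õ].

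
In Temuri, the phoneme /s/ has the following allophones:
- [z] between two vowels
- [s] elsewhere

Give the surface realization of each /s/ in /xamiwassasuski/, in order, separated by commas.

[s], [s], [z], [s]

Occurrence 1 (position 7): no conditioning environment matches → elsewhere allophone [s].
Occurrence 2 (position 8): no conditioning environment matches → elsewhere allophone [s].
Occurrence 3 (position 10): between two vowels → [z].
Occurrence 4 (position 12): no conditioning environment matches → elsewhere allophone [s].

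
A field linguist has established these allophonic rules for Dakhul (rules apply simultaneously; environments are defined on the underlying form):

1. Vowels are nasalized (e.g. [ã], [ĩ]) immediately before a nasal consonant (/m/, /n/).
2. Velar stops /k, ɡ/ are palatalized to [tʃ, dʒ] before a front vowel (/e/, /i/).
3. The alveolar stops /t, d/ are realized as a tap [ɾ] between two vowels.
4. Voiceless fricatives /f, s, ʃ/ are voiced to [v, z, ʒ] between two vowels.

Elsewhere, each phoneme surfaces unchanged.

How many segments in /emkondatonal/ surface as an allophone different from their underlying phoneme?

Segments that undergo a rule: /e/ → [ẽ] (rule 1); /o/ → [õ] (rule 1); /t/ → [ɾ] (rule 3); /o/ → [õ] (rule 1).
All other segments surface unchanged.

4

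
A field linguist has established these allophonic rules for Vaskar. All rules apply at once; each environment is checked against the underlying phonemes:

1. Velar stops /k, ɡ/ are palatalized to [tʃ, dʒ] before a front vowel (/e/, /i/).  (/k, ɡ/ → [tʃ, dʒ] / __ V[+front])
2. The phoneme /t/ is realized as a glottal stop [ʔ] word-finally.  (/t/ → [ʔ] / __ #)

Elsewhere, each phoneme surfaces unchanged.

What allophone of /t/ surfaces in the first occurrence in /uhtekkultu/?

[t]

/t/ (between /h/ and /e/) fails the environment for rule 2, so it stays [t].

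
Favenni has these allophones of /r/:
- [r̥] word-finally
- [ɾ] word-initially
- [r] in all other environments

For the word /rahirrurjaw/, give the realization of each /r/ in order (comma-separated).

Occurrence 1 (position 1): word-initially → [ɾ].
Occurrence 2 (position 5): no conditioning environment matches → elsewhere allophone [r].
Occurrence 3 (position 6): no conditioning environment matches → elsewhere allophone [r].
Occurrence 4 (position 8): no conditioning environment matches → elsewhere allophone [r].

[ɾ], [r], [r], [r]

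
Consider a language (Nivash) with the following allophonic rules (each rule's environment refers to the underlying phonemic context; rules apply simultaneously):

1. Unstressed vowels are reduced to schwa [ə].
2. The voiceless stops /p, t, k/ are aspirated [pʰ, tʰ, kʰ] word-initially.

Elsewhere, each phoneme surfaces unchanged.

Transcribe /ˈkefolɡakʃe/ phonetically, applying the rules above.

/k/ (word-initial): word-initially, so rule 2 applies → [kʰ].
/e/ (between /k/ and /f/): rule 1 targets it, but not in an unstressed syllable → unchanged [e].
/f/ (between /e/ and /o/): no rule targets it → [f].
Rule 1 applies to /o/ (between /f/ and /l/: in an unstressed syllable) → [ə].
/l/ (between /o/ and /ɡ/): no rule targets it → [l].
/ɡ/ — not in any rule's target class → [ɡ].
/a/ meets the environment for rule 1 (in an unstressed syllable) → [ə].
/k/ — between /a/ and /ʃ/; rule 2 does not apply here → [k].
/ʃ/ stays [ʃ].
Rule 1 applies to /e/ (word-final: in an unstressed syllable) → [ə].

[ˈkʰefəlɡəkʃə]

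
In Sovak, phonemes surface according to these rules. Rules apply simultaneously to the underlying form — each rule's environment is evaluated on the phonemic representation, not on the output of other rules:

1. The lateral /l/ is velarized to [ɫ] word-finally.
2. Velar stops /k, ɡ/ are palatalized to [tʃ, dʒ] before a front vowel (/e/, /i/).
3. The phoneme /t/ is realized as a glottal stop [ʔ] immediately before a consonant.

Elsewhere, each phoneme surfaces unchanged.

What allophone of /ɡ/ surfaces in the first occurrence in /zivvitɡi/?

[dʒ]

/ɡ/ meets the environment for rule 2 (before a front vowel) → [dʒ].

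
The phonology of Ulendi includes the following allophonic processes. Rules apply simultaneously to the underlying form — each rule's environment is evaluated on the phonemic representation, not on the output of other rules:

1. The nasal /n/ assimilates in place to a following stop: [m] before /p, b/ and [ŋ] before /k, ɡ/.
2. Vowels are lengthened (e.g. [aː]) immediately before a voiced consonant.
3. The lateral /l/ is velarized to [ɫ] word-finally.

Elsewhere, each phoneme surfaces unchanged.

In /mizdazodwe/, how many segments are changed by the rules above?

3

Segments that undergo a rule: /i/ → [iː] (rule 2); /a/ → [aː] (rule 2); /o/ → [oː] (rule 2).
All other segments surface unchanged.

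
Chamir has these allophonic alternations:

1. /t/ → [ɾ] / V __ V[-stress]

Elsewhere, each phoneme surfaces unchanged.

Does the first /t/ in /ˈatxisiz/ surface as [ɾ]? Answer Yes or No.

No

/t/ — between /a/ and /x/; rule 1 does not apply here → [t].
The actual realization is [t], not [ɾ].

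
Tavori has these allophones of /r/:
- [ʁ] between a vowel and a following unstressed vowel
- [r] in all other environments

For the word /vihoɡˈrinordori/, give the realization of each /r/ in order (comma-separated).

[r], [r], [ʁ]

Occurrence 1 (position 6): no conditioning environment matches → elsewhere allophone [r].
Occurrence 2 (position 10): no conditioning environment matches → elsewhere allophone [r].
Occurrence 3 (position 13): between a vowel and a following unstressed vowel → [ʁ].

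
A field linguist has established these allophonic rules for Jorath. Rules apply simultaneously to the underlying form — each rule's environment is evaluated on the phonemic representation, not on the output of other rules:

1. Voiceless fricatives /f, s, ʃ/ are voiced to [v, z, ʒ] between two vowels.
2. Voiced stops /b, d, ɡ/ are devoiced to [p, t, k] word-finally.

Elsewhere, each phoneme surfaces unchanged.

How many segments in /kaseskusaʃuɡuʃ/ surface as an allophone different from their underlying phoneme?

3

Segments that undergo a rule: /s/ → [z] (rule 1); /s/ → [z] (rule 1); /ʃ/ → [ʒ] (rule 1).
All other segments surface unchanged.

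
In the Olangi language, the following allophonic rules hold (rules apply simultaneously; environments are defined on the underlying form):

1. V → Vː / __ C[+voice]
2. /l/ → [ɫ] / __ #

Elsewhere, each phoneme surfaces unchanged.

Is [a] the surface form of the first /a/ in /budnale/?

Rule 1 applies to /a/ (between /n/ and /l/: before a voiced consonant) → [aː].
The actual realization is [aː], not [a].

No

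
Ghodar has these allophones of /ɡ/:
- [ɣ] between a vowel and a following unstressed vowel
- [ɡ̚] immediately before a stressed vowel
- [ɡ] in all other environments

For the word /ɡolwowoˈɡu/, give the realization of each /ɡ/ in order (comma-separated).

[ɡ], [ɡ̚]

Occurrence 1 (position 1): no conditioning environment matches → elsewhere allophone [ɡ].
Occurrence 2 (position 8): immediately before a stressed vowel → [ɡ̚].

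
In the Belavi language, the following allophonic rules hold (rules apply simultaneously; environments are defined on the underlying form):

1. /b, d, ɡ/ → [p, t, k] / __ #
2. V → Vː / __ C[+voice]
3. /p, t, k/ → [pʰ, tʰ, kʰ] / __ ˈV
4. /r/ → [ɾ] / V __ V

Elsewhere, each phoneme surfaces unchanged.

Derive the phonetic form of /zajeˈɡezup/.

/z/ (word-initial) is unaffected → [z].
/a/ (between /z/ and /j/): before a voiced consonant, so rule 2 applies → [aː].
/j/ (between /a/ and /e/) is unaffected → [j].
/e/ meets the environment for rule 2 (before a voiced consonant) → [eː].
/ɡ/ (between /e/ and /e/): rule 1 targets it, but not word-finally → unchanged [ɡ].
/e/ (between /ɡ/ and /z/) occurs before a voiced consonant → [eː] by rule 2.
/z/ (between /e/ and /u/) is unaffected → [z].
/u/ (between /z/ and /p/) is in the target of rule 2 but the environment (before a voiced consonant) is not met → [u].
/p/ — word-final; rule 3 does not apply here → [p].

[zaːjeːˈɡeːzup]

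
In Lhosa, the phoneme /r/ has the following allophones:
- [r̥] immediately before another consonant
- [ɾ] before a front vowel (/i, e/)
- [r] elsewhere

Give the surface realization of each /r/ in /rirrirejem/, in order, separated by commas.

Occurrence 1 (position 1): before a front vowel (/i, e/) → [ɾ].
Occurrence 2 (position 3): immediately before another consonant → [r̥].
Occurrence 3 (position 4): before a front vowel (/i, e/) → [ɾ].
Occurrence 4 (position 6): before a front vowel (/i, e/) → [ɾ].

[ɾ], [r̥], [ɾ], [ɾ]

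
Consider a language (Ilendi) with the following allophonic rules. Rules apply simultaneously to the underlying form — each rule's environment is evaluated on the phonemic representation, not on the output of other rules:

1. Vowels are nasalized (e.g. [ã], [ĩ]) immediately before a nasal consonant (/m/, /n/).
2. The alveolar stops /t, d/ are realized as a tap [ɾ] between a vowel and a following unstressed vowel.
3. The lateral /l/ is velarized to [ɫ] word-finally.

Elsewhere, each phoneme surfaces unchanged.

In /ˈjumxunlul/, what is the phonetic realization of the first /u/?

/u/ (between /j/ and /m/): before a nasal consonant, so rule 1 applies → [ũ].

[ũ]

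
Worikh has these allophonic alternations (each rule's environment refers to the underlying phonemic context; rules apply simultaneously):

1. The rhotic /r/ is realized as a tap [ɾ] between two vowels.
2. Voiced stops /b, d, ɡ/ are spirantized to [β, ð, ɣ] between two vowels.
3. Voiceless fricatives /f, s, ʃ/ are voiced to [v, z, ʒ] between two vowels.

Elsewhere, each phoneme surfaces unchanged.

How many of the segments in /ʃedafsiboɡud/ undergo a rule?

Segments that undergo a rule: /d/ → [ð] (rule 2); /b/ → [β] (rule 2); /ɡ/ → [ɣ] (rule 2).
All other segments surface unchanged.

3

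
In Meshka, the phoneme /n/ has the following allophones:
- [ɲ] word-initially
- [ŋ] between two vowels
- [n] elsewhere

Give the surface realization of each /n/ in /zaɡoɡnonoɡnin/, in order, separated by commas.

Occurrence 1 (position 6): no conditioning environment matches → elsewhere allophone [n].
Occurrence 2 (position 8): between two vowels → [ŋ].
Occurrence 3 (position 11): no conditioning environment matches → elsewhere allophone [n].
Occurrence 4 (position 13): no conditioning environment matches → elsewhere allophone [n].

[n], [ŋ], [n], [n]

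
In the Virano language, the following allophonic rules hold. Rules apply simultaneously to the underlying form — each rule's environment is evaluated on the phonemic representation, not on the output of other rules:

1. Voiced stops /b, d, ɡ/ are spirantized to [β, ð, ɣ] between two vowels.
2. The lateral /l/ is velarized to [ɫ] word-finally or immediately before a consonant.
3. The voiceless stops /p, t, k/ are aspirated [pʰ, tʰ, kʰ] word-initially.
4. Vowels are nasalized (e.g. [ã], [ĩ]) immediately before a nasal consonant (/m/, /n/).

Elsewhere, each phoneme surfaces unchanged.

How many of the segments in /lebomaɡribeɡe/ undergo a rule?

Segments that undergo a rule: /b/ → [β] (rule 1); /o/ → [õ] (rule 4); /b/ → [β] (rule 1); /ɡ/ → [ɣ] (rule 1).
All other segments surface unchanged.

4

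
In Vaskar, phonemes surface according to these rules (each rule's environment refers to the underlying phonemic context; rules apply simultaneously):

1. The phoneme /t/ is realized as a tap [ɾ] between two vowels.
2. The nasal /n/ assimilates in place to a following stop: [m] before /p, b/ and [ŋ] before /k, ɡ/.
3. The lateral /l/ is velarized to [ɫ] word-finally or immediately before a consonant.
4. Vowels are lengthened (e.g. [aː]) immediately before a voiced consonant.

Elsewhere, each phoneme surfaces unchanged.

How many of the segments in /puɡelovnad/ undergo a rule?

Segments that undergo a rule: /u/ → [uː] (rule 4); /e/ → [eː] (rule 4); /o/ → [oː] (rule 4); /a/ → [aː] (rule 4).
All other segments surface unchanged.

4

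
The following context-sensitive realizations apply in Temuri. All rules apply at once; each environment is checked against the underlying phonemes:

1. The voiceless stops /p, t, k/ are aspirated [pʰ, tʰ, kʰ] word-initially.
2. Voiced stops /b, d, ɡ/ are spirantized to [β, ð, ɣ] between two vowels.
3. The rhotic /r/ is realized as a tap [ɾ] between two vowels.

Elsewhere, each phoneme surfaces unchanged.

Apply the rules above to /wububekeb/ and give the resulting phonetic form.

[wuβuβekeb]

/w/ — not in any rule's target class → [w].
/u/ stays [u].
/b/ (between /u/ and /u/) occurs between two vowels → [β] by rule 2.
/u/ (between /b/ and /b/): no rule targets it → [u].
Rule 2 applies to /b/ (between /u/ and /e/: between two vowels) → [β].
/e/ (between /b/ and /k/) is unaffected → [e].
/k/ (between /e/ and /e/): rule 1 targets it, but not word-initially → unchanged [k].
/e/ — not in any rule's target class → [e].
/b/ (word-final) is in the target of rule 2 but the environment (between two vowels) is not met → [b].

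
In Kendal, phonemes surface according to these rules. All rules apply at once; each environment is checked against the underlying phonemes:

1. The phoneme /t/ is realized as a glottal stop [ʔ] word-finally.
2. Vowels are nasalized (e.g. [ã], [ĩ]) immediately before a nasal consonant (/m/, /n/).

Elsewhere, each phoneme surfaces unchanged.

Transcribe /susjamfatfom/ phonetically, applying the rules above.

[susjãmfatfõm]

/s/ (word-initial) is unaffected → [s].
/u/ (between /s/ and /s/) fails the environment for rule 2, so it stays [u].
/s/ (between /u/ and /j/): no rule targets it → [s].
/j/ (between /s/ and /a/) is unaffected → [j].
Rule 2 applies to /a/ (between /j/ and /m/: before a nasal consonant) → [ã].
/m/ (between /a/ and /f/) is unaffected → [m].
/f/ stays [f].
/a/ — between /f/ and /t/; rule 2 does not apply here → [a].
/t/ (between /a/ and /f/): rule 1 targets it, but not word-finally → unchanged [t].
/f/ stays [f].
/o/ — between /f/ and /m/, before a nasal consonant — surfaces as [õ] (rule 2).
/m/ (word-final): no rule targets it → [m].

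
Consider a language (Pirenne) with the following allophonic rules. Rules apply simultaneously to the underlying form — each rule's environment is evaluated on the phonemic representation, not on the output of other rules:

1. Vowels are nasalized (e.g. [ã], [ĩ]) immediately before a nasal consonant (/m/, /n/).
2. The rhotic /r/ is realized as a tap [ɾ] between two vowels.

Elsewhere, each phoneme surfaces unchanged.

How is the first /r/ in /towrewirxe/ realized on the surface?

/r/ — between /w/ and /e/; rule 2 does not apply here → [r].

[r]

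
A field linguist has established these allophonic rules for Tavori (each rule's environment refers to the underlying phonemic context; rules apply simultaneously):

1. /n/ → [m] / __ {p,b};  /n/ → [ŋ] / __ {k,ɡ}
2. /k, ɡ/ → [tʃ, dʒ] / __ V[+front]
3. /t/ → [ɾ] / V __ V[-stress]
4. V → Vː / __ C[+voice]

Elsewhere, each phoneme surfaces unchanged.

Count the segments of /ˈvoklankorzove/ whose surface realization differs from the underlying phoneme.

Segments that undergo a rule: /a/ → [aː] (rule 4); /n/ → [ŋ] (rule 1); /o/ → [oː] (rule 4); /o/ → [oː] (rule 4).
All other segments surface unchanged.

4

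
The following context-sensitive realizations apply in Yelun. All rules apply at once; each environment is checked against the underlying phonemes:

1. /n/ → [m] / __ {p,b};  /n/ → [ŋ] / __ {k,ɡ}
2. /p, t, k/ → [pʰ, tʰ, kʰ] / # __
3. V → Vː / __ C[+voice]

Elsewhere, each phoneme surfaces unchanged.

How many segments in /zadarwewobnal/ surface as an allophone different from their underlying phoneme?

5

Segments that undergo a rule: /a/ → [aː] (rule 3); /a/ → [aː] (rule 3); /e/ → [eː] (rule 3); /o/ → [oː] (rule 3); /a/ → [aː] (rule 3).
All other segments surface unchanged.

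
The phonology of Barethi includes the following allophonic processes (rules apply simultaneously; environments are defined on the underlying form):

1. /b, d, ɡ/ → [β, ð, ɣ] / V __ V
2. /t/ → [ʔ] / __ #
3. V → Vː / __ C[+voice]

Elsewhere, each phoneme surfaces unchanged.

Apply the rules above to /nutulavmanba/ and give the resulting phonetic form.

/n/ (word-initial) is unaffected → [n].
/u/ — between /n/ and /t/; rule 3 does not apply here → [u].
/t/ — between /u/ and /u/; rule 2 does not apply here → [t].
/u/ (between /t/ and /l/) occurs before a voiced consonant → [uː] by rule 3.
/l/ (between /u/ and /a/): no rule targets it → [l].
/a/ (between /l/ and /v/): before a voiced consonant, so rule 3 applies → [aː].
/v/ (between /a/ and /m/): no rule targets it → [v].
/m/ (between /v/ and /a/): no rule targets it → [m].
/a/ meets the environment for rule 3 (before a voiced consonant) → [aː].
/n/ stays [n].
/b/ (between /n/ and /a/): rule 1 targets it, but not between two vowels → unchanged [b].
/a/ (word-final) is in the target of rule 3 but the environment (before a voiced consonant) is not met → [a].

[nutuːlaːvmaːnba]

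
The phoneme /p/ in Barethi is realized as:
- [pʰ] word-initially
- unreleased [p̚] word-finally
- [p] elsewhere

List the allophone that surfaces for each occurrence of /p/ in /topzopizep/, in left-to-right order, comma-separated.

Occurrence 1 (position 3): no conditioning environment matches → elsewhere allophone [p].
Occurrence 2 (position 6): no conditioning environment matches → elsewhere allophone [p].
Occurrence 3 (position 10): word-finally → [p̚].

[p], [p], [p̚]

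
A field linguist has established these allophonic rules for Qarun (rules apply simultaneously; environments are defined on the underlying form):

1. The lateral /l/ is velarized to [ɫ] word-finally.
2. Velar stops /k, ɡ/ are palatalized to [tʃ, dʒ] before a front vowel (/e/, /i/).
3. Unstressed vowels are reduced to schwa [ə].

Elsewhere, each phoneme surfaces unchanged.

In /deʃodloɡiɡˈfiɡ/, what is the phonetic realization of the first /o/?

/o/ — between /ʃ/ and /d/, in an unstressed syllable — surfaces as [ə] (rule 3).

[ə]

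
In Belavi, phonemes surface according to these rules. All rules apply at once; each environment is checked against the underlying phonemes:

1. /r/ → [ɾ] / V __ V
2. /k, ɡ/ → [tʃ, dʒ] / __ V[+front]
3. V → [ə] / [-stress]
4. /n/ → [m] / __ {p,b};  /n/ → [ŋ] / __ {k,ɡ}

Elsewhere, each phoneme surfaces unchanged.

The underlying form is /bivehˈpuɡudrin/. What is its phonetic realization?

/b/ (word-initial) is unaffected → [b].
/i/ meets the environment for rule 3 (in an unstressed syllable) → [ə].
/v/ (between /i/ and /e/): no rule targets it → [v].
/e/ (between /v/ and /h/) occurs in an unstressed syllable → [ə] by rule 3.
/h/ (between /e/ and /p/) is unaffected → [h].
/p/ stays [p].
/u/ — between /p/ and /ɡ/; rule 3 does not apply here → [u].
/ɡ/ — between /u/ and /u/; rule 2 does not apply here → [ɡ].
/u/ — between /ɡ/ and /d/, in an unstressed syllable — surfaces as [ə] (rule 3).
/d/ (between /u/ and /r/): no rule targets it → [d].
/r/ (between /d/ and /i/) fails the environment for rule 1, so it stays [r].
Rule 3 applies to /i/ (between /r/ and /n/: in an unstressed syllable) → [ə].
/n/ (word-final) fails the environment for rule 4, so it stays [n].

[bəvəhˈpuɡədrən]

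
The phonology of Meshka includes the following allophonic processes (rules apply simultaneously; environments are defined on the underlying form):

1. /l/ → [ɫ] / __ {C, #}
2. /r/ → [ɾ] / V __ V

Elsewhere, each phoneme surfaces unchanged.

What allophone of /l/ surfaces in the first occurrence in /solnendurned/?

[ɫ]

/l/ (between /o/ and /n/) occurs word-finally or immediately before a consonant → [ɫ] by rule 1.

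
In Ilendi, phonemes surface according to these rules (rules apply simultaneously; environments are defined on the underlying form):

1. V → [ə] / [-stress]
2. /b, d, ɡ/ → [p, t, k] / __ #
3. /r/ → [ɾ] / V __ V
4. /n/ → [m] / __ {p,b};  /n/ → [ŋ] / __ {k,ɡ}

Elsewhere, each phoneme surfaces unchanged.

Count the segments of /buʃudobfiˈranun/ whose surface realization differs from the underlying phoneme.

6

Segments that undergo a rule: /u/ → [ə] (rule 1); /u/ → [ə] (rule 1); /o/ → [ə] (rule 1); /i/ → [ə] (rule 1); /r/ → [ɾ] (rule 3); /u/ → [ə] (rule 1).
All other segments surface unchanged.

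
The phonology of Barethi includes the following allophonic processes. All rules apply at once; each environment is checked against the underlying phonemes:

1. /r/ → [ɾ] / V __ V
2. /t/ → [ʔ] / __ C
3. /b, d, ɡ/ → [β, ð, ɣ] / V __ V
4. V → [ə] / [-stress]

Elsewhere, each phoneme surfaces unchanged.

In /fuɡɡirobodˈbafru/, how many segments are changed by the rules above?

7

Segments that undergo a rule: /u/ → [ə] (rule 4); /i/ → [ə] (rule 4); /r/ → [ɾ] (rule 1); /o/ → [ə] (rule 4); /b/ → [β] (rule 3); /o/ → [ə] (rule 4); /u/ → [ə] (rule 4).
All other segments surface unchanged.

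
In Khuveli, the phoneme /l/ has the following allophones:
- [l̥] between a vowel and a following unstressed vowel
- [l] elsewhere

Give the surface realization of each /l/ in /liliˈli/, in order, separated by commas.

Occurrence 1 (position 1): no conditioning environment matches → elsewhere allophone [l].
Occurrence 2 (position 3): between a vowel and a following unstressed vowel → [l̥].
Occurrence 3 (position 5): no conditioning environment matches → elsewhere allophone [l].

[l], [l̥], [l]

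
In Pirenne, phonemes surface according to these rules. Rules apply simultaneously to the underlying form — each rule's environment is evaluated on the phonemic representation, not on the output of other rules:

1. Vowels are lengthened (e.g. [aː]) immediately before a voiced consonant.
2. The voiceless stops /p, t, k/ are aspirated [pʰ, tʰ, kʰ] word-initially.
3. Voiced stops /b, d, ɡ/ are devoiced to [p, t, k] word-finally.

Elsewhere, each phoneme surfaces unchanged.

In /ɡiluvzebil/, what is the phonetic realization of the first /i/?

[iː]

/i/ — between /ɡ/ and /l/, before a voiced consonant — surfaces as [iː] (rule 1).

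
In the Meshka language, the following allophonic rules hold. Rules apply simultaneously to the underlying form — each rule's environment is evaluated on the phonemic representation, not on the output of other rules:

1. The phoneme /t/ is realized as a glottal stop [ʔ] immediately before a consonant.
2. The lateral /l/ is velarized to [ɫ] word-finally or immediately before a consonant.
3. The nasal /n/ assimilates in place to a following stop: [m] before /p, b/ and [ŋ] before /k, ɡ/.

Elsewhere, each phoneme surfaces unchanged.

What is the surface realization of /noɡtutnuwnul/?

/n/ (word-initial) is in the target of rule 3 but the environment (before a labial or velar stop) is not met → [n].
/o/ — not in any rule's target class → [o].
/ɡ/ (between /o/ and /t/): no rule targets it → [ɡ].
/t/ (between /ɡ/ and /u/): rule 1 targets it, but not immediately before a consonant → unchanged [t].
/u/ (between /t/ and /t/) is unaffected → [u].
/t/ (between /u/ and /n/): immediately before a consonant, so rule 1 applies → [ʔ].
/n/ (between /t/ and /u/) is in the target of rule 3 but the environment (before a labial or velar stop) is not met → [n].
/u/ stays [u].
/w/ (between /u/ and /n/): no rule targets it → [w].
/n/ (between /w/ and /u/): rule 3 targets it, but not before a labial or velar stop → unchanged [n].
/u/ (between /n/ and /l/): no rule targets it → [u].
Rule 2 applies to /l/ (word-final: word-finally or immediately before a consonant) → [ɫ].

[noɡtuʔnuwnuɫ]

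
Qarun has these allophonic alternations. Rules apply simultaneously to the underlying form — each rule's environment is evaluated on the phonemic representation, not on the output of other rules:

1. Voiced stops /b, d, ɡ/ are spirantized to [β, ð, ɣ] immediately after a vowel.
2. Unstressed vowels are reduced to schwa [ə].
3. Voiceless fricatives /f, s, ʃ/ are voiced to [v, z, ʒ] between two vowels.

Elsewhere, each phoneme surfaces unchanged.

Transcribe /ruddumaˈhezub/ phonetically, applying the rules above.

/u/ meets the environment for rule 2 (in an unstressed syllable) → [ə].
/d/ — between /u/ and /d/, immediately after a vowel — surfaces as [ð] (rule 1).
/d/ (between /d/ and /u/) fails the environment for rule 1, so it stays [d].
/u/ — between /d/ and /m/, in an unstressed syllable — surfaces as [ə] (rule 2).
/a/ (between /m/ and /h/) occurs in an unstressed syllable → [ə] by rule 2.
/e/ (between /h/ and /z/) fails the environment for rule 2, so it stays [e].
/u/ — between /z/ and /b/, in an unstressed syllable — surfaces as [ə] (rule 2).
/b/ (word-final) occurs immediately after a vowel → [β] by rule 1.

[rəðdəməˈhezəβ]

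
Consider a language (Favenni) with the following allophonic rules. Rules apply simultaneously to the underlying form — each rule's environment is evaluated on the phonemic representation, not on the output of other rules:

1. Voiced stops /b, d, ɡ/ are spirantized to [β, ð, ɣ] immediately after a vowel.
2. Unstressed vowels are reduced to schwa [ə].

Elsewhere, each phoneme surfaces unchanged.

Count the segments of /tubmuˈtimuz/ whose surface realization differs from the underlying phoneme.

4

Segments that undergo a rule: /u/ → [ə] (rule 2); /b/ → [β] (rule 1); /u/ → [ə] (rule 2); /u/ → [ə] (rule 2).
All other segments surface unchanged.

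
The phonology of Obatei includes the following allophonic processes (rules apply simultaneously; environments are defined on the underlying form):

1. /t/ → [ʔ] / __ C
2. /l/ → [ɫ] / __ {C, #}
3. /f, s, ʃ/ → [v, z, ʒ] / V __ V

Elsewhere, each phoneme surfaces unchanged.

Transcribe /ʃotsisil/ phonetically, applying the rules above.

[ʃoʔsiziɫ]

/ʃ/ (word-initial) fails the environment for rule 3, so it stays [ʃ].
/o/ (between /ʃ/ and /t/) is unaffected → [o].
/t/ — between /o/ and /s/, immediately before a consonant — surfaces as [ʔ] (rule 1).
/s/ (between /t/ and /i/): rule 3 targets it, but not between two vowels → unchanged [s].
/i/ — not in any rule's target class → [i].
/s/ meets the environment for rule 3 (between two vowels) → [z].
/i/ — not in any rule's target class → [i].
Rule 2 applies to /l/ (word-final: word-finally or immediately before a consonant) → [ɫ].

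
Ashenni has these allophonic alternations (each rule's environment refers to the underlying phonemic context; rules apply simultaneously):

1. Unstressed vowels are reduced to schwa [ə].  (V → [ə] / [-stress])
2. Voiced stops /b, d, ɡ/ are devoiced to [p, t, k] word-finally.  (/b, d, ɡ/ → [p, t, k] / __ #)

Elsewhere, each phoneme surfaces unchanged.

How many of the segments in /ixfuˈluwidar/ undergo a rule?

4

Segments that undergo a rule: /i/ → [ə] (rule 1); /u/ → [ə] (rule 1); /i/ → [ə] (rule 1); /a/ → [ə] (rule 1).
All other segments surface unchanged.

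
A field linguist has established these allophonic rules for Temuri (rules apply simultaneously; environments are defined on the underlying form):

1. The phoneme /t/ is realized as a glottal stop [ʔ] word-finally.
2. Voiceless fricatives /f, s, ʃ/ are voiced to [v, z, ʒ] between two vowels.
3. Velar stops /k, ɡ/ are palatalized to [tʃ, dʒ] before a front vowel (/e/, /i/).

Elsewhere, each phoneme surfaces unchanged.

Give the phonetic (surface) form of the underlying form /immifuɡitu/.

[immivudʒitu]

/f/ (between /i/ and /u/) occurs between two vowels → [v] by rule 2.
/ɡ/ meets the environment for rule 3 (before a front vowel) → [dʒ].
/t/ — between /i/ and /u/; rule 1 does not apply here → [t].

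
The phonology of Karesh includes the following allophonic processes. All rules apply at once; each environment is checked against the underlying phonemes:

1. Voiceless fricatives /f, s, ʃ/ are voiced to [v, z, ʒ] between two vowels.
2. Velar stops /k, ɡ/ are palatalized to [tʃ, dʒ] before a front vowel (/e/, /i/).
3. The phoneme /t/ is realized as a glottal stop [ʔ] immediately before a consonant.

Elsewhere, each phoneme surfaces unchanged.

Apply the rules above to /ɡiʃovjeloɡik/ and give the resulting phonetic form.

[dʒiʒovjelodʒik]

/ɡ/ (word-initial): before a front vowel, so rule 2 applies → [dʒ].
/i/ stays [i].
/ʃ/ — between /i/ and /o/, between two vowels — surfaces as [ʒ] (rule 1).
/o/ (between /ʃ/ and /v/) is unaffected → [o].
/v/ (between /o/ and /j/): no rule targets it → [v].
/j/ (between /v/ and /e/): no rule targets it → [j].
/e/ (between /j/ and /l/) is unaffected → [e].
/l/ (between /e/ and /o/) is unaffected → [l].
/o/ stays [o].
/ɡ/ meets the environment for rule 2 (before a front vowel) → [dʒ].
/i/ (between /ɡ/ and /k/): no rule targets it → [i].
/k/ (word-final): rule 2 targets it, but not before a front vowel → unchanged [k].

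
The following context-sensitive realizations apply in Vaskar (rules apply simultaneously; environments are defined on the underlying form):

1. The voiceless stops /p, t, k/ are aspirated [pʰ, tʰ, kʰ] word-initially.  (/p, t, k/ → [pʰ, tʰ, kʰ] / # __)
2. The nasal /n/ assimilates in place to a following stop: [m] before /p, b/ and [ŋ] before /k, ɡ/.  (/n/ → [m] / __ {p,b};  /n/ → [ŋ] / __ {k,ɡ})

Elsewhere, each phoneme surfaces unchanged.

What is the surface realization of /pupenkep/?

/p/ meets the environment for rule 1 (word-initially) → [pʰ].
/u/ (between /p/ and /p/): no rule targets it → [u].
/p/ — between /u/ and /e/; rule 1 does not apply here → [p].
/e/ (between /p/ and /n/) is unaffected → [e].
Rule 2 applies to /n/ (between /e/ and /k/: before a labial or velar stop) → [ŋ].
/k/ (between /n/ and /e/) is in the target of rule 1 but the environment (word-initially) is not met → [k].
/e/ — not in any rule's target class → [e].
/p/ (word-final) is in the target of rule 1 but the environment (word-initially) is not met → [p].

[pʰupeŋkep]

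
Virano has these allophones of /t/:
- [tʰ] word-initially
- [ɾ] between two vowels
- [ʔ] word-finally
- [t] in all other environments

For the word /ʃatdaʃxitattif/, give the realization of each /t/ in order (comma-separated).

Occurrence 1 (position 3): no conditioning environment matches → elsewhere allophone [t].
Occurrence 2 (position 9): between two vowels → [ɾ].
Occurrence 3 (position 11): no conditioning environment matches → elsewhere allophone [t].
Occurrence 4 (position 12): no conditioning environment matches → elsewhere allophone [t].

[t], [ɾ], [t], [t]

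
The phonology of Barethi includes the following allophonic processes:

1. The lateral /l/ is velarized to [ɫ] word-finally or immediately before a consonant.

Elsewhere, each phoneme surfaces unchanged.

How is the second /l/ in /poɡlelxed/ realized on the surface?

[ɫ]

/l/ — between /e/ and /x/, word-finally or immediately before a consonant — surfaces as [ɫ] (rule 1).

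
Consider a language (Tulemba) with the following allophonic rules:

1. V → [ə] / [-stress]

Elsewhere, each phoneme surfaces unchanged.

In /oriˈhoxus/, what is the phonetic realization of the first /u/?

/u/ (between /x/ and /s/): in an unstressed syllable, so rule 1 applies → [ə].

[ə]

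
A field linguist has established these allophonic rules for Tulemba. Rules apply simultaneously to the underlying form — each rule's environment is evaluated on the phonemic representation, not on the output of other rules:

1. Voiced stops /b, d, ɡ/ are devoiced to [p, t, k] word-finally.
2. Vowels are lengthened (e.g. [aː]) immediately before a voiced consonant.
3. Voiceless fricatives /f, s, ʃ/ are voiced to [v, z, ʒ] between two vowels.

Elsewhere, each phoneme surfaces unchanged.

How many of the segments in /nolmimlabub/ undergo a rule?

Segments that undergo a rule: /o/ → [oː] (rule 2); /i/ → [iː] (rule 2); /a/ → [aː] (rule 2); /u/ → [uː] (rule 2); /b/ → [p] (rule 1).
All other segments surface unchanged.

5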